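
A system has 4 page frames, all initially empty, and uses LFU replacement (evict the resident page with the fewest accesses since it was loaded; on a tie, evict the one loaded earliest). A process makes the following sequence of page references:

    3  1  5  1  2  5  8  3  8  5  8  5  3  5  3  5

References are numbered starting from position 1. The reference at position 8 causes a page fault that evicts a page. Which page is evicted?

2

pos 1: 3: fault, frames [3]
pos 2: 1: fault, frames [3, 1]
pos 3: 5: fault, frames [3, 1, 5]
pos 4: 1: hit
pos 5: 2: fault, frames [3, 1, 5, 2]
pos 6: 5: hit
pos 7: 8: fault, evict 3, frames [1, 5, 2, 8]
pos 8: 3: fault, evict 2, frames [1, 5, 8, 3]
At position 8, page 2 is evicted.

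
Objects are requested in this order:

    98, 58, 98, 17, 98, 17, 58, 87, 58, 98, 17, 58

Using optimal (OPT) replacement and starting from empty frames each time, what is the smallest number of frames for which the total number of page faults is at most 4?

4

f=1: 12 faults
f=2: 7 faults
f=3: 5 faults
f=4: 4 faults
Smallest f with faults ≤ 4 is 4.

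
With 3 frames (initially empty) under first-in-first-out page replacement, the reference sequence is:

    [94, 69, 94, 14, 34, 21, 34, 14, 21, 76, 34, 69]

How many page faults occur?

94 -> miss, frames [94]
69 -> miss, frames [94, 69]
94 -> hit
14 -> miss, frames [94, 69, 14]
34 -> miss, evict 94, frames [69, 14, 34]
21 -> miss, evict 69, frames [14, 34, 21]
34 -> hit
14 -> hit
21 -> hit
76 -> miss, evict 14, frames [34, 21, 76]
34 -> hit
69 -> miss, evict 34, frames [21, 76, 69]
Page faults: 7.

7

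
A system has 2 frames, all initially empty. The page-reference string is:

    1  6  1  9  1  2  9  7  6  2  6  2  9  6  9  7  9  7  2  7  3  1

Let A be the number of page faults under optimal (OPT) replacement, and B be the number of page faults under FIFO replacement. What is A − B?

Under OPT: F F . F . F . F F . . . F . . F . . F . F F → 11 faults.
Under FIFO: F F . F F F F F F F . . F F . F F . F F F F → 17 faults.
A − B = 11 − 17 = -6.

-6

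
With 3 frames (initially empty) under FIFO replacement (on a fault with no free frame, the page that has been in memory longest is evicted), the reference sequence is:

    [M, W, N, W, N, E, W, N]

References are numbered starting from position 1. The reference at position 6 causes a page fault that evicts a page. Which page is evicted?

M

pos 1: M -> fault, frames (M)
pos 2: W -> fault, frames (M W)
pos 3: N -> fault, frames (M W N)
pos 4: W -> hit
pos 5: N -> hit
pos 6: E -> fault, evict M, frames (W N E)
At position 6, page M is evicted.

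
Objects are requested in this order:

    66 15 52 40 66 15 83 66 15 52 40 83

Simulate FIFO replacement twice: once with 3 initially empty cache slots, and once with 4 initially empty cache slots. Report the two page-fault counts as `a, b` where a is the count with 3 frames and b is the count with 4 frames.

3 frames: F F F F F F F . . F F . → 9 faults.
4 frames: F F F F . . F F F F F F → 10 faults.
10 > 9: adding a frame increased faults — Belady's anomaly.

9, 10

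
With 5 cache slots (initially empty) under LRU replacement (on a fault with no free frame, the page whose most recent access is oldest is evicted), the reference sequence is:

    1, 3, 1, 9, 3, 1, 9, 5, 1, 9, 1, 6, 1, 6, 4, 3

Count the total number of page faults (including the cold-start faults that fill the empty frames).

1 → miss, frames {1}
3 → miss, frames {1,3}
1 → hit
9 → miss, frames {3,1,9}
3 → hit
1 → hit
9 → hit
5 → miss, frames {3,1,9,5}
1 → hit
9 → hit
1 → hit
6 → miss, frames {3,5,9,1,6}
1 → hit
6 → hit
4 → miss, evict 3, frames {5,9,1,6,4}
3 → miss, evict 5, frames {9,1,6,4,3}
Page faults: 7.

7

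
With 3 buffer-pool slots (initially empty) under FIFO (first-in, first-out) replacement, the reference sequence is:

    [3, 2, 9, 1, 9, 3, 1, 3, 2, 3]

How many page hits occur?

3 → miss, frames {3}
2 → miss, frames {3,2}
9 → miss, frames {3,2,9}
1 → miss, evict 3, frames {2,9,1}
9 → hit
3 → miss, evict 2, frames {9,1,3}
1 → hit
3 → hit
2 → miss, evict 9, frames {1,3,2}
3 → hit
Hits: 4.

4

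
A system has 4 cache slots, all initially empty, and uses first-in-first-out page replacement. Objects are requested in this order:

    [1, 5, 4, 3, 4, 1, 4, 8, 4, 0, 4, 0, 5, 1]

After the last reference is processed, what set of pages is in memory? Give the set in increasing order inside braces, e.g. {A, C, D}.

1 → miss, frames [1]
5 → miss, frames [1, 5]
4 → miss, frames [1, 5, 4]
3 → miss, frames [1, 5, 4, 3]
4 → hit
1 → hit
4 → hit
8 → miss, evict 1, frames [5, 4, 3, 8]
4 → hit
0 → miss, evict 5, frames [4, 3, 8, 0]
4 → hit
0 → hit
5 → miss, evict 4, frames [3, 8, 0, 5]
1 → miss, evict 3, frames [8, 0, 5, 1]

{0, 1, 5, 8}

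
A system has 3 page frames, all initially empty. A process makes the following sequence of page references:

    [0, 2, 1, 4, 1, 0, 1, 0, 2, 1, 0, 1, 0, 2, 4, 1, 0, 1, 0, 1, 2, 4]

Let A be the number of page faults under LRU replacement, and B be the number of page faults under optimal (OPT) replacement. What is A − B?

4

Under LRU: F F F F . F . . F . . . . . F F F . . . F F → 11 faults.
Under OPT: F F F F . . . . F . . . . . F . . . . . F . → 7 faults.
A − B = 11 − 7 = 4.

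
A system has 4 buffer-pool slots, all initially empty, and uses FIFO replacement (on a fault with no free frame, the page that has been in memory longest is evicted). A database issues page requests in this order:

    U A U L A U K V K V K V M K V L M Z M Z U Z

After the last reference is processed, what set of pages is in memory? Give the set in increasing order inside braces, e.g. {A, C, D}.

U: miss, frames [U]
A: miss, frames [U, A]
U: hit
L: miss, frames [U, A, L]
A: hit
U: hit
K: miss, frames [U, A, L, K]
V: miss, evict U, frames [A, L, K, V]
K: hit
V: hit
K: hit
V: hit
M: miss, evict A, frames [L, K, V, M]
K: hit
V: hit
L: hit
M: hit
Z: miss, evict L, frames [K, V, M, Z]
M: hit
Z: hit
U: miss, evict K, frames [V, M, Z, U]
Z: hit

{M, U, V, Z}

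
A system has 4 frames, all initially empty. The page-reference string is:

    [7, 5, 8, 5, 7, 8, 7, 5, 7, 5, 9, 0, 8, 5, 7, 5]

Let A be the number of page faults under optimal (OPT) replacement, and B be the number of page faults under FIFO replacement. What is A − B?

Under OPT: F F F . . . . . . . F F . . . . → 5 faults.
Under FIFO: F F F . . . . . . . F F . . F F → 7 faults.
A − B = 5 − 7 = -2.

-2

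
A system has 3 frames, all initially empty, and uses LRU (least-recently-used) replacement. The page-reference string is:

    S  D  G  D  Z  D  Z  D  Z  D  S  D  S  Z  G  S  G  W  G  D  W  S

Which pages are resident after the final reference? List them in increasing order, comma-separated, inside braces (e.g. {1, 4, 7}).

S → fault, frames {S}
D → fault, frames {S,D}
G → fault, frames {S,D,G}
D → hit
Z → fault, evict S, frames {G,D,Z}
D → hit
Z → hit
D → hit
Z → hit
D → hit
S → fault, evict G, frames {Z,D,S}
D → hit
S → hit
Z → hit
G → fault, evict D, frames {S,Z,G}
S → hit
G → hit
W → fault, evict Z, frames {S,G,W}
G → hit
D → fault, evict S, frames {W,G,D}
W → hit
S → fault, evict G, frames {D,W,S}

{D, S, W}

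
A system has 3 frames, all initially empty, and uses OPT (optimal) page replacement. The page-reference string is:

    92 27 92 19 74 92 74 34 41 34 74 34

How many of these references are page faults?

6

92: fault, frames (92)
27: fault, frames (92 27)
92: hit
19: fault, frames (92 27 19)
74: fault, evict 19, frames (92 27 74)
92: hit
74: hit
34: fault, evict 27, frames (92 74 34)
41: fault, evict 92, frames (74 34 41)
34: hit
74: hit
34: hit
Page faults: 6.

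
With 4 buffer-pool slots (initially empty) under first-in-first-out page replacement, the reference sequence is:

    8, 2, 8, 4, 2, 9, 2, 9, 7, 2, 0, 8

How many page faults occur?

8 → miss, frames (8)
2 → miss, frames (8 2)
8 → hit
4 → miss, frames (8 2 4)
2 → hit
9 → miss, frames (8 2 4 9)
2 → hit
9 → hit
7 → miss, evict 8, frames (2 4 9 7)
2 → hit
0 → miss, evict 2, frames (4 9 7 0)
8 → miss, evict 4, frames (9 7 0 8)
Page faults: 7.

7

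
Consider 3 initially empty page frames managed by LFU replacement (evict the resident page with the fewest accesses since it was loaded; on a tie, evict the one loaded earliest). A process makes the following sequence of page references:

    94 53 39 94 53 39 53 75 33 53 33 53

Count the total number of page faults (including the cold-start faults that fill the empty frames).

94 -> miss, frames (94)
53 -> miss, frames (94 53)
39 -> miss, frames (94 53 39)
94 -> hit
53 -> hit
39 -> hit
53 -> hit
75 -> miss, evict 94, frames (53 39 75)
33 -> miss, evict 75, frames (53 39 33)
53 -> hit
33 -> hit
53 -> hit
Page faults: 5.

5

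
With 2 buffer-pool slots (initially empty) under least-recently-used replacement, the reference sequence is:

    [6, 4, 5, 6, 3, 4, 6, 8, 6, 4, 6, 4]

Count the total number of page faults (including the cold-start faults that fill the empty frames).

9

6: fault, frames (6)
4: fault, frames (6 4)
5: fault, evict 6, frames (4 5)
6: fault, evict 4, frames (5 6)
3: fault, evict 5, frames (6 3)
4: fault, evict 6, frames (3 4)
6: fault, evict 3, frames (4 6)
8: fault, evict 4, frames (6 8)
6: hit
4: fault, evict 8, frames (6 4)
6: hit
4: hit
Page faults: 9.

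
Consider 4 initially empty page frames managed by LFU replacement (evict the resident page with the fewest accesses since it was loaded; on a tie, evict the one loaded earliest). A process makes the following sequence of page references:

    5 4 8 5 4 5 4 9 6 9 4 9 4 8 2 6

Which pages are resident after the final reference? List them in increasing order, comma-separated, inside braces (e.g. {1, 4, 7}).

{4, 5, 6, 9}

5 → fault, frames (5)
4 → fault, frames (5 4)
8 → fault, frames (5 4 8)
5 → hit
4 → hit
5 → hit
4 → hit
9 → fault, frames (5 4 8 9)
6 → fault, evict 8, frames (5 4 9 6)
9 → hit
4 → hit
9 → hit
4 → hit
8 → fault, evict 6, frames (5 4 9 8)
2 → fault, evict 8, frames (5 4 9 2)
6 → fault, evict 2, frames (5 4 9 6)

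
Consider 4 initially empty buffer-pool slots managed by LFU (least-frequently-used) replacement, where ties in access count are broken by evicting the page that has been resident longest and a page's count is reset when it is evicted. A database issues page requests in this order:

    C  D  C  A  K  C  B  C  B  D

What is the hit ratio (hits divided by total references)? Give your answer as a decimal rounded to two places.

C → miss, frames [C]
D → miss, frames [C, D]
C → hit
A → miss, frames [C, D, A]
K → miss, frames [C, D, A, K]
C → hit
B → miss, evict D, frames [C, A, K, B]
C → hit
B → hit
D → miss, evict A, frames [C, K, B, D]
Hits: 4 of 10 references → 4/10 = 0.4000.

0.40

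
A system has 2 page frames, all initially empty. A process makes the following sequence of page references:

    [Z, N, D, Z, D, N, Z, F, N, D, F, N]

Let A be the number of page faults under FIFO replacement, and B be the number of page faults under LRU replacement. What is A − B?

Under FIFO: F F F F . F . F . F . F → 8 faults.
Under LRU: F F F F . F F F F F F F → 11 faults.
A − B = 8 − 11 = -3.

-3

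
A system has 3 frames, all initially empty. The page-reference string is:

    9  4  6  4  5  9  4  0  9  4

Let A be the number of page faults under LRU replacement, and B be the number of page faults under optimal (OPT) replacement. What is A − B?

Under LRU: F F F . F F . F . . → 6 faults.
Under OPT: F F F . F . . F . . → 5 faults.
A − B = 6 − 5 = 1.

1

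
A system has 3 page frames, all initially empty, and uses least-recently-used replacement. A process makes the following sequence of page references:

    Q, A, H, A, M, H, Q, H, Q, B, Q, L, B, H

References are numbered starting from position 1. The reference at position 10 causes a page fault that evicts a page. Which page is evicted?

pos 1: Q → miss, frames (Q)
pos 2: A → miss, frames (Q A)
pos 3: H → miss, frames (Q A H)
pos 4: A → hit
pos 5: M → miss, evict Q, frames (H A M)
pos 6: H → hit
pos 7: Q → miss, evict A, frames (M H Q)
pos 8: H → hit
pos 9: Q → hit
pos 10: B → miss, evict M, frames (H Q B)
At position 10, page M is evicted.

M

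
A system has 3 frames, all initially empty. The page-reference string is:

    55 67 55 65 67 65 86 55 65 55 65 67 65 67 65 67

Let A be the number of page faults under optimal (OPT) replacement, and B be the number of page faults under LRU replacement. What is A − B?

-1

Under OPT: F F . F . . F . . . . F . . . . → 5 faults.
Under LRU: F F . F . . F F . . . F . . . . → 6 faults.
A − B = 5 − 6 = -1.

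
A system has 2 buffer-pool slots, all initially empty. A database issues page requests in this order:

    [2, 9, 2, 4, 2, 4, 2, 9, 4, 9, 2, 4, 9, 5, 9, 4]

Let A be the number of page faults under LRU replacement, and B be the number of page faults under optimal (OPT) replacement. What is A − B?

Under LRU: F F . F . . . F F . F F F F . F → 10 faults.
Under OPT: F F . F . . . F . . F . F F . F → 8 faults.
A − B = 10 − 8 = 2.

2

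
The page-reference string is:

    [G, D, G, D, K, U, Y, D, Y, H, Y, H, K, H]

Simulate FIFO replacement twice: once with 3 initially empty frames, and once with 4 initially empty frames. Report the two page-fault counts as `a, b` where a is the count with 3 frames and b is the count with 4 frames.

8, 6

3 frames: F F . . F F F F . F . . F . → 8 faults.
4 frames: F F . . F F F . . F . . . . → 6 faults.
6 < 8: adding a frame reduced faults, as is typical.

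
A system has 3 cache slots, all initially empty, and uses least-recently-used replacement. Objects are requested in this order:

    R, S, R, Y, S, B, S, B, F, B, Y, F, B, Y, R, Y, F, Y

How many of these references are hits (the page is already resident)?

10

R → miss, frames {R}
S → miss, frames {R,S}
R → hit
Y → miss, frames {S,R,Y}
S → hit
B → miss, evict R, frames {Y,S,B}
S → hit
B → hit
F → miss, evict Y, frames {S,B,F}
B → hit
Y → miss, evict S, frames {F,B,Y}
F → hit
B → hit
Y → hit
R → miss, evict F, frames {B,Y,R}
Y → hit
F → miss, evict B, frames {R,Y,F}
Y → hit
Hits: 10.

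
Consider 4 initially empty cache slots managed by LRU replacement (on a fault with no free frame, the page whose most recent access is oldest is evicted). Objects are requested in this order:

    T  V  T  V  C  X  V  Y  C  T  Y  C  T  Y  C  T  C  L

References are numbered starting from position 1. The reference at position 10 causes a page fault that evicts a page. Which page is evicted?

pos 1: T → fault, frames (T)
pos 2: V → fault, frames (T V)
pos 3: T → hit
pos 4: V → hit
pos 5: C → fault, frames (T V C)
pos 6: X → fault, frames (T V C X)
pos 7: V → hit
pos 8: Y → fault, evict T, frames (C X V Y)
pos 9: C → hit
pos 10: T → fault, evict X, frames (V Y C T)
At position 10, page X is evicted.

X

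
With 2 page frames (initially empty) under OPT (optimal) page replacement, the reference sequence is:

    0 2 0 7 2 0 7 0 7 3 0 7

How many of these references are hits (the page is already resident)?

0: miss, frames (0)
2: miss, frames (0 2)
0: hit
7: miss, evict 0, frames (2 7)
2: hit
0: miss, evict 2, frames (7 0)
7: hit
0: hit
7: hit
3: miss, evict 7, frames (0 3)
0: hit
7: miss, evict 3, frames (0 7)
Hits: 6.

6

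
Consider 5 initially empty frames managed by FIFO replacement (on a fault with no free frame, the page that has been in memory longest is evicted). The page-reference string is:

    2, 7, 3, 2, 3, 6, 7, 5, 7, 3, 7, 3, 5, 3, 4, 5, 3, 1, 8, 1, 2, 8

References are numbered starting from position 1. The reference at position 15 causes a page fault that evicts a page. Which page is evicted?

pos 1: 2: miss, frames [2]
pos 2: 7: miss, frames [2, 7]
pos 3: 3: miss, frames [2, 7, 3]
pos 4: 2: hit
pos 5: 3: hit
pos 6: 6: miss, frames [2, 7, 3, 6]
pos 7: 7: hit
pos 8: 5: miss, frames [2, 7, 3, 6, 5]
pos 9: 7: hit
pos 10: 3: hit
pos 11: 7: hit
pos 12: 3: hit
pos 13: 5: hit
pos 14: 3: hit
pos 15: 4: miss, evict 2, frames [7, 3, 6, 5, 4]
At position 15, page 2 is evicted.

2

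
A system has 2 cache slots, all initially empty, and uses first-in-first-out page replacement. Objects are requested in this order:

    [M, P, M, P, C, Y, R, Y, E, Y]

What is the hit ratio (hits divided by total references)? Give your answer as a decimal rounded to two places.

0.30

M: miss, frames {M}
P: miss, frames {M,P}
M: hit
P: hit
C: miss, evict M, frames {P,C}
Y: miss, evict P, frames {C,Y}
R: miss, evict C, frames {Y,R}
Y: hit
E: miss, evict Y, frames {R,E}
Y: miss, evict R, frames {E,Y}
Hits: 3 of 10 references → 3/10 = 0.3000.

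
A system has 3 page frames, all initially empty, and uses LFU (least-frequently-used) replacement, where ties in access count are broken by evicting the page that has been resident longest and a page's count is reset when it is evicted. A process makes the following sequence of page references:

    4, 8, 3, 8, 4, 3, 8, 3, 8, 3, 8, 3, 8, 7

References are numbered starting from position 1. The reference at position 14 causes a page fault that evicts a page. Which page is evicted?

4

pos 1: 4: miss, frames {4}
pos 2: 8: miss, frames {4,8}
pos 3: 3: miss, frames {4,8,3}
pos 4: 8: hit
pos 5: 4: hit
pos 6: 3: hit
pos 7: 8: hit
pos 8: 3: hit
pos 9: 8: hit
pos 10: 3: hit
pos 11: 8: hit
pos 12: 3: hit
pos 13: 8: hit
pos 14: 7: miss, evict 4, frames {8,3,7}
At position 14, page 4 is evicted.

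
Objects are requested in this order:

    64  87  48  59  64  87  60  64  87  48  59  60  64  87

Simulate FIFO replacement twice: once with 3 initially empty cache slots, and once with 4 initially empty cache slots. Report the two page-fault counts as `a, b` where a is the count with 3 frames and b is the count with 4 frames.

3 frames: F F F F F F F . . F F . F F → 11 faults.
4 frames: F F F F . . F F F F F F F F → 12 faults.
12 > 11: adding a frame increased faults — Belady's anomaly.

11, 12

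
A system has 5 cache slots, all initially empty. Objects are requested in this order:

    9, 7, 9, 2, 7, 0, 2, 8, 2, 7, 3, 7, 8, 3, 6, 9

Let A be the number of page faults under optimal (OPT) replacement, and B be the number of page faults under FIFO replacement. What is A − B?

Under OPT: F F . F . F . F . . F . . . F . → 7 faults.
Under FIFO: F F . F . F . F . . F . . . F F → 8 faults.
A − B = 7 − 8 = -1.

-1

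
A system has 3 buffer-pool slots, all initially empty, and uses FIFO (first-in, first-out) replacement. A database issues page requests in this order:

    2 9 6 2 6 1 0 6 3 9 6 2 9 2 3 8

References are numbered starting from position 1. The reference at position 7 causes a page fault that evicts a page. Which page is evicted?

9

pos 1: 2 -> miss, frames (2)
pos 2: 9 -> miss, frames (2 9)
pos 3: 6 -> miss, frames (2 9 6)
pos 4: 2 -> hit
pos 5: 6 -> hit
pos 6: 1 -> miss, evict 2, frames (9 6 1)
pos 7: 0 -> miss, evict 9, frames (6 1 0)
At position 7, page 9 is evicted.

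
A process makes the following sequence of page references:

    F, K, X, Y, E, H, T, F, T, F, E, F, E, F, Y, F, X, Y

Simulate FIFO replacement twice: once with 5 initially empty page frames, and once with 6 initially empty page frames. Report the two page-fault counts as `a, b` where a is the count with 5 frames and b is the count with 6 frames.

10, 8

5 frames: F F F F F F F F . . . . . . . . F F → 10 faults.
6 frames: F F F F F F F F . . . . . . . . . . → 8 faults.
8 < 10: adding a frame reduced faults, as is typical.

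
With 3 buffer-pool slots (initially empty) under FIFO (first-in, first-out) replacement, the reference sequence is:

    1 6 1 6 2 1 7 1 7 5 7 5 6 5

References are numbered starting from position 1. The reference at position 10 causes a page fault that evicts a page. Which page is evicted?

2

pos 1: 1 → miss, frames [1]
pos 2: 6 → miss, frames [1, 6]
pos 3: 1 → hit
pos 4: 6 → hit
pos 5: 2 → miss, frames [1, 6, 2]
pos 6: 1 → hit
pos 7: 7 → miss, evict 1, frames [6, 2, 7]
pos 8: 1 → miss, evict 6, frames [2, 7, 1]
pos 9: 7 → hit
pos 10: 5 → miss, evict 2, frames [7, 1, 5]
At position 10, page 2 is evicted.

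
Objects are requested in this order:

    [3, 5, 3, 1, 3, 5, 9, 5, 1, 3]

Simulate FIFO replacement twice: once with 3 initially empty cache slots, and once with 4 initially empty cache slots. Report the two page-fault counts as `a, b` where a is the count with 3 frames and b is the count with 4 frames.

5, 4

3 frames: F F . F . . F . . F → 5 faults.
4 frames: F F . F . . F . . . → 4 faults.
4 < 5: adding a frame reduced faults, as is typical.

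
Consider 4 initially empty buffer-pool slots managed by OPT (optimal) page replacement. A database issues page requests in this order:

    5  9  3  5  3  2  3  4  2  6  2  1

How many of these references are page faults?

7

5 -> miss, frames {5}
9 -> miss, frames {5,9}
3 -> miss, frames {5,9,3}
5 -> hit
3 -> hit
2 -> miss, frames {5,9,3,2}
3 -> hit
4 -> miss, evict 3, frames {5,9,2,4}
2 -> hit
6 -> miss, evict 4, frames {5,9,2,6}
2 -> hit
1 -> miss, evict 6, frames {5,9,2,1}
Page faults: 7.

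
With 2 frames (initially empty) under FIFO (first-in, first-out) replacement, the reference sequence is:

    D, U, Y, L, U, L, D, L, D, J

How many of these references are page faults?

D -> fault, frames (D)
U -> fault, frames (D U)
Y -> fault, evict D, frames (U Y)
L -> fault, evict U, frames (Y L)
U -> fault, evict Y, frames (L U)
L -> hit
D -> fault, evict L, frames (U D)
L -> fault, evict U, frames (D L)
D -> hit
J -> fault, evict D, frames (L J)
Page faults: 8.

8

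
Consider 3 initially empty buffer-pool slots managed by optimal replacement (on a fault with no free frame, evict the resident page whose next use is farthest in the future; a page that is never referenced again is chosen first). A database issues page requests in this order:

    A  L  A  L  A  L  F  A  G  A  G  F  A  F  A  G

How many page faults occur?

4

A -> fault, frames {A}
L -> fault, frames {A,L}
A -> hit
L -> hit
A -> hit
L -> hit
F -> fault, frames {A,L,F}
A -> hit
G -> fault, evict L, frames {A,F,G}
A -> hit
G -> hit
F -> hit
A -> hit
F -> hit
A -> hit
G -> hit
Page faults: 4.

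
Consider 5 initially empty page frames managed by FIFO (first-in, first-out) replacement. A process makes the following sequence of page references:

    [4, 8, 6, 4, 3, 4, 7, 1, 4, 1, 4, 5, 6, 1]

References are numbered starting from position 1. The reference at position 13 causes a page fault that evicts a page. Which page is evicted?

pos 1: 4 → miss, frames (4)
pos 2: 8 → miss, frames (4 8)
pos 3: 6 → miss, frames (4 8 6)
pos 4: 4 → hit
pos 5: 3 → miss, frames (4 8 6 3)
pos 6: 4 → hit
pos 7: 7 → miss, frames (4 8 6 3 7)
pos 8: 1 → miss, evict 4, frames (8 6 3 7 1)
pos 9: 4 → miss, evict 8, frames (6 3 7 1 4)
pos 10: 1 → hit
pos 11: 4 → hit
pos 12: 5 → miss, evict 6, frames (3 7 1 4 5)
pos 13: 6 → miss, evict 3, frames (7 1 4 5 6)
At position 13, page 3 is evicted.

3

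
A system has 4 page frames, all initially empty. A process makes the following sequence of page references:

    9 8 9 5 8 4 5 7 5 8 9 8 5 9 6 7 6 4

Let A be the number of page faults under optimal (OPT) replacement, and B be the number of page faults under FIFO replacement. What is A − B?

Under OPT: F F . F . F . F . . . . . . F . . F → 7 faults.
Under FIFO: F F . F . F . F . . F F F . F F . F → 11 faults.
A − B = 7 − 11 = -4.

-4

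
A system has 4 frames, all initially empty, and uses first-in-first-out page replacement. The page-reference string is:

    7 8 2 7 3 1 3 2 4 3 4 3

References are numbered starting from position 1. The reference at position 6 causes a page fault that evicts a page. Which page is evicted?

pos 1: 7: fault, frames {7}
pos 2: 8: fault, frames {7,8}
pos 3: 2: fault, frames {7,8,2}
pos 4: 7: hit
pos 5: 3: fault, frames {7,8,2,3}
pos 6: 1: fault, evict 7, frames {8,2,3,1}
At position 6, page 7 is evicted.

7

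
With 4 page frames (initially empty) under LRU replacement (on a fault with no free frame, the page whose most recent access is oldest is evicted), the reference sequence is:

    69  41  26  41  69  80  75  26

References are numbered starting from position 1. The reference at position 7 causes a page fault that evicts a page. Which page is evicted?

pos 1: 69 → miss, frames [69]
pos 2: 41 → miss, frames [69, 41]
pos 3: 26 → miss, frames [69, 41, 26]
pos 4: 41 → hit
pos 5: 69 → hit
pos 6: 80 → miss, frames [26, 41, 69, 80]
pos 7: 75 → miss, evict 26, frames [41, 69, 80, 75]
At position 7, page 26 is evicted.

26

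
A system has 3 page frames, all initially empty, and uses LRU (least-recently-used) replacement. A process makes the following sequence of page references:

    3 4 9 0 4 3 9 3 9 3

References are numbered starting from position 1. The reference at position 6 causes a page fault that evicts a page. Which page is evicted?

9

pos 1: 3 -> fault, frames [3]
pos 2: 4 -> fault, frames [3, 4]
pos 3: 9 -> fault, frames [3, 4, 9]
pos 4: 0 -> fault, evict 3, frames [4, 9, 0]
pos 5: 4 -> hit
pos 6: 3 -> fault, evict 9, frames [0, 4, 3]
At position 6, page 9 is evicted.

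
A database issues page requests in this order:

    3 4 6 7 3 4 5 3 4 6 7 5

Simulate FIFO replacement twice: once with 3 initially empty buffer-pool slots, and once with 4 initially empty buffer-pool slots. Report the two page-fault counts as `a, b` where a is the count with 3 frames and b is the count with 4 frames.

9, 10

3 frames: F F F F F F F . . F F . → 9 faults.
4 frames: F F F F . . F F F F F F → 10 faults.
10 > 9: adding a frame increased faults — Belady's anomaly.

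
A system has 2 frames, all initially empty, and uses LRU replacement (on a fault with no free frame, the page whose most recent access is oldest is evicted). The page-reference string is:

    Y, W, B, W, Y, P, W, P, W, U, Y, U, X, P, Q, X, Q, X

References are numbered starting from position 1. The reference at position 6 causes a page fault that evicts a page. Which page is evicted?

W

pos 1: Y → fault, frames {Y}
pos 2: W → fault, frames {Y,W}
pos 3: B → fault, evict Y, frames {W,B}
pos 4: W → hit
pos 5: Y → fault, evict B, frames {W,Y}
pos 6: P → fault, evict W, frames {Y,P}
At position 6, page W is evicted.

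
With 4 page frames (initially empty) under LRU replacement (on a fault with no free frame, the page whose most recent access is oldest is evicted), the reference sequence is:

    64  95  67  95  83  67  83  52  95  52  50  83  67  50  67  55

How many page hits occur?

64: miss, frames {64}
95: miss, frames {64,95}
67: miss, frames {64,95,67}
95: hit
83: miss, frames {64,67,95,83}
67: hit
83: hit
52: miss, evict 64, frames {95,67,83,52}
95: hit
52: hit
50: miss, evict 67, frames {83,95,52,50}
83: hit
67: miss, evict 95, frames {52,50,83,67}
50: hit
67: hit
55: miss, evict 52, frames {83,50,67,55}
Hits: 8.

8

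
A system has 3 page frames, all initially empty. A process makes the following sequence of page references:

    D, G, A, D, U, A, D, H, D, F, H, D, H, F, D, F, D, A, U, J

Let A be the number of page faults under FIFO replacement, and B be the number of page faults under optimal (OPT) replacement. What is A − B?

1

Under FIFO: F F F . F . F F . F . . . . . . . F F F → 10 faults.
Under OPT: F F F . F . . F . F . . . . . . . F F F → 9 faults.
A − B = 10 − 9 = 1.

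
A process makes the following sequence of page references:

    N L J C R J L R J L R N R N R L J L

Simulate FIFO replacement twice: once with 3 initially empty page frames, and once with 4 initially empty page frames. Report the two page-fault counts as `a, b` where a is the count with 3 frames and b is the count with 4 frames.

3 frames: F F F F F . F . F . . F F . . F F . → 11 faults.
4 frames: F F F F F . . . . . . F . . . F F . → 8 faults.
8 < 11: adding a frame reduced faults, as is typical.

11, 8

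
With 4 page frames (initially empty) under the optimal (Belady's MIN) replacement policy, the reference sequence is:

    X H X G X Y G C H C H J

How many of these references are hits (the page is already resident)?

X -> fault, frames (X)
H -> fault, frames (X H)
X -> hit
G -> fault, frames (X H G)
X -> hit
Y -> fault, frames (X H G Y)
G -> hit
C -> fault, evict Y, frames (X H G C)
H -> hit
C -> hit
H -> hit
J -> fault, evict C, frames (X H G J)
Hits: 6.

6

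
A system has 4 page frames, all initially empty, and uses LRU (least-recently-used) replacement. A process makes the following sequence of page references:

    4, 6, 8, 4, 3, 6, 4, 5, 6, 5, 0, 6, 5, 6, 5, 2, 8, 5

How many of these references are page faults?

4 -> fault, frames {4}
6 -> fault, frames {4,6}
8 -> fault, frames {4,6,8}
4 -> hit
3 -> fault, frames {6,8,4,3}
6 -> hit
4 -> hit
5 -> fault, evict 8, frames {3,6,4,5}
6 -> hit
5 -> hit
0 -> fault, evict 3, frames {4,6,5,0}
6 -> hit
5 -> hit
6 -> hit
5 -> hit
2 -> fault, evict 4, frames {0,6,5,2}
8 -> fault, evict 0, frames {6,5,2,8}
5 -> hit
Page faults: 8.

8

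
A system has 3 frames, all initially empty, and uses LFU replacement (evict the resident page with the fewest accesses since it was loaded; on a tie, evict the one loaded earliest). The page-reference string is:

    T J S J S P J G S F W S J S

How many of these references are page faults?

7

T → miss, frames {T}
J → miss, frames {T,J}
S → miss, frames {T,J,S}
J → hit
S → hit
P → miss, evict T, frames {J,S,P}
J → hit
G → miss, evict P, frames {J,S,G}
S → hit
F → miss, evict G, frames {J,S,F}
W → miss, evict F, frames {J,S,W}
S → hit
J → hit
S → hit
Page faults: 7.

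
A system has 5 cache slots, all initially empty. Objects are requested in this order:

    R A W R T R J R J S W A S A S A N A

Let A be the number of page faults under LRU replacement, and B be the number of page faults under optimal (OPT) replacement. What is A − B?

Under LRU: F F F . F . F . . F . F . . . . F . → 8 faults.
Under OPT: F F F . F . F . . F . . . . . . F . → 7 faults.
A − B = 8 − 7 = 1.

1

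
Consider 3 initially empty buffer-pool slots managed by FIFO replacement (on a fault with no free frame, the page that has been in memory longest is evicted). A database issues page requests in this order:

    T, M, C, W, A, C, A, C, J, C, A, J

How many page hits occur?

5

T: miss, frames [T]
M: miss, frames [T, M]
C: miss, frames [T, M, C]
W: miss, evict T, frames [M, C, W]
A: miss, evict M, frames [C, W, A]
C: hit
A: hit
C: hit
J: miss, evict C, frames [W, A, J]
C: miss, evict W, frames [A, J, C]
A: hit
J: hit
Hits: 5.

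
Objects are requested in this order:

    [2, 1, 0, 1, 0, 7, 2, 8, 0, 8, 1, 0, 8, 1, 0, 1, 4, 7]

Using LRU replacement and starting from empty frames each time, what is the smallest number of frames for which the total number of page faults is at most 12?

3

f=1: 18 faults
f=2: 14 faults
f=3: 10 faults
f=4: 8 faults
f=5: 7 faults
f=6: 6 faults
Smallest f with faults ≤ 12 is 3.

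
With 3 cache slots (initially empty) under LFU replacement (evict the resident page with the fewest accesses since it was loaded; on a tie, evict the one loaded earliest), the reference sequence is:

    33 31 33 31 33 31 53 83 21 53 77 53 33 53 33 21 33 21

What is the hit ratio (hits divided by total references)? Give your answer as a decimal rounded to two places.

0.50

33 -> miss, frames (33)
31 -> miss, frames (33 31)
33 -> hit
31 -> hit
33 -> hit
31 -> hit
53 -> miss, frames (33 31 53)
83 -> miss, evict 53, frames (33 31 83)
21 -> miss, evict 83, frames (33 31 21)
53 -> miss, evict 21, frames (33 31 53)
77 -> miss, evict 53, frames (33 31 77)
53 -> miss, evict 77, frames (33 31 53)
33 -> hit
53 -> hit
33 -> hit
21 -> miss, evict 53, frames (33 31 21)
33 -> hit
21 -> hit
Hits: 9 of 18 references → 9/18 = 0.5000.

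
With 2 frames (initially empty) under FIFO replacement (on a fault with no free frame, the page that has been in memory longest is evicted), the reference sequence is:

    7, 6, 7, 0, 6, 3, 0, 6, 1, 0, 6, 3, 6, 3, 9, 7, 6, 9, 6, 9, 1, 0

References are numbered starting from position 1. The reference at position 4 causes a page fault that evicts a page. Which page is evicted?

7

pos 1: 7: miss, frames (7)
pos 2: 6: miss, frames (7 6)
pos 3: 7: hit
pos 4: 0: miss, evict 7, frames (6 0)
At position 4, page 7 is evicted.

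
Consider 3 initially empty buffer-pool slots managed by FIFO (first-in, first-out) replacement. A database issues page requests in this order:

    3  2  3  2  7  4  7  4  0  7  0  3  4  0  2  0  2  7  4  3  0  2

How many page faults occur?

3 -> miss, frames [3]
2 -> miss, frames [3, 2]
3 -> hit
2 -> hit
7 -> miss, frames [3, 2, 7]
4 -> miss, evict 3, frames [2, 7, 4]
7 -> hit
4 -> hit
0 -> miss, evict 2, frames [7, 4, 0]
7 -> hit
0 -> hit
3 -> miss, evict 7, frames [4, 0, 3]
4 -> hit
0 -> hit
2 -> miss, evict 4, frames [0, 3, 2]
0 -> hit
2 -> hit
7 -> miss, evict 0, frames [3, 2, 7]
4 -> miss, evict 3, frames [2, 7, 4]
3 -> miss, evict 2, frames [7, 4, 3]
0 -> miss, evict 7, frames [4, 3, 0]
2 -> miss, evict 4, frames [3, 0, 2]
Page faults: 12.

12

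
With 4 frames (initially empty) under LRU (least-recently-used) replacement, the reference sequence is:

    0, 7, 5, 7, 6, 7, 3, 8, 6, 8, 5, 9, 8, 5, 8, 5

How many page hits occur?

0 -> miss, frames (0)
7 -> miss, frames (0 7)
5 -> miss, frames (0 7 5)
7 -> hit
6 -> miss, frames (0 5 7 6)
7 -> hit
3 -> miss, evict 0, frames (5 6 7 3)
8 -> miss, evict 5, frames (6 7 3 8)
6 -> hit
8 -> hit
5 -> miss, evict 7, frames (3 6 8 5)
9 -> miss, evict 3, frames (6 8 5 9)
8 -> hit
5 -> hit
8 -> hit
5 -> hit
Hits: 8.

8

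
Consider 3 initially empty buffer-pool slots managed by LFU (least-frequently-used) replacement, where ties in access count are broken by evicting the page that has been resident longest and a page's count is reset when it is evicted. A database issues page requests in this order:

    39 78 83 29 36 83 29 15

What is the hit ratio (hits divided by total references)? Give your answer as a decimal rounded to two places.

0.25

39 → fault, frames {39}
78 → fault, frames {39,78}
83 → fault, frames {39,78,83}
29 → fault, evict 39, frames {78,83,29}
36 → fault, evict 78, frames {83,29,36}
83 → hit
29 → hit
15 → fault, evict 36, frames {83,29,15}
Hits: 2 of 8 references → 2/8 = 0.2500.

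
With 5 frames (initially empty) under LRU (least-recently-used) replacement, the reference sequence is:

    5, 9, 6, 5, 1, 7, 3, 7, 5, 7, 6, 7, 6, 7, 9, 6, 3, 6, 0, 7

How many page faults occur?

5 → fault, frames [5]
9 → fault, frames [5, 9]
6 → fault, frames [5, 9, 6]
5 → hit
1 → fault, frames [9, 6, 5, 1]
7 → fault, frames [9, 6, 5, 1, 7]
3 → fault, evict 9, frames [6, 5, 1, 7, 3]
7 → hit
5 → hit
7 → hit
6 → hit
7 → hit
6 → hit
7 → hit
9 → fault, evict 1, frames [3, 5, 6, 7, 9]
6 → hit
3 → hit
6 → hit
0 → fault, evict 5, frames [7, 9, 3, 6, 0]
7 → hit
Page faults: 8.

8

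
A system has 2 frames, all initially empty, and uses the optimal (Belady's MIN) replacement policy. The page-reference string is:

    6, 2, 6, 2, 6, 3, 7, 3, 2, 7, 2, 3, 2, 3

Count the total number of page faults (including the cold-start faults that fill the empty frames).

6: fault, frames [6]
2: fault, frames [6, 2]
6: hit
2: hit
6: hit
3: fault, evict 6, frames [2, 3]
7: fault, evict 2, frames [3, 7]
3: hit
2: fault, evict 3, frames [7, 2]
7: hit
2: hit
3: fault, evict 7, frames [2, 3]
2: hit
3: hit
Page faults: 6.

6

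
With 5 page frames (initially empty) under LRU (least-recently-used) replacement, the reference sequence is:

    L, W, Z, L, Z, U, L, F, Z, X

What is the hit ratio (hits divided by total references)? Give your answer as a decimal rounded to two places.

0.40

L -> fault, frames [L]
W -> fault, frames [L, W]
Z -> fault, frames [L, W, Z]
L -> hit
Z -> hit
U -> fault, frames [W, L, Z, U]
L -> hit
F -> fault, frames [W, Z, U, L, F]
Z -> hit
X -> fault, evict W, frames [U, L, F, Z, X]
Hits: 4 of 10 references → 4/10 = 0.4000.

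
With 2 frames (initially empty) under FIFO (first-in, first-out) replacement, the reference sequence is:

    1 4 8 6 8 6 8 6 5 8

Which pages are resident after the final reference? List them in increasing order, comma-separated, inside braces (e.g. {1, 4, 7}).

{5, 8}

1: miss, frames [1]
4: miss, frames [1, 4]
8: miss, evict 1, frames [4, 8]
6: miss, evict 4, frames [8, 6]
8: hit
6: hit
8: hit
6: hit
5: miss, evict 8, frames [6, 5]
8: miss, evict 6, frames [5, 8]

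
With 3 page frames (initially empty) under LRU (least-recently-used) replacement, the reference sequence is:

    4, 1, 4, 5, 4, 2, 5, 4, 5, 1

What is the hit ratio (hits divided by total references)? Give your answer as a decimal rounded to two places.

4 -> fault, frames (4)
1 -> fault, frames (4 1)
4 -> hit
5 -> fault, frames (1 4 5)
4 -> hit
2 -> fault, evict 1, frames (5 4 2)
5 -> hit
4 -> hit
5 -> hit
1 -> fault, evict 2, frames (4 5 1)
Hits: 5 of 10 references → 5/10 = 0.5000.

0.50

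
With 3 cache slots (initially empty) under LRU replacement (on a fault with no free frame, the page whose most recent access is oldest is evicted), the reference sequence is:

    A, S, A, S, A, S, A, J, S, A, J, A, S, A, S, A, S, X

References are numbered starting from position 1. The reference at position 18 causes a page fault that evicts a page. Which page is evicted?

pos 1: A -> fault, frames (A)
pos 2: S -> fault, frames (A S)
pos 3: A -> hit
pos 4: S -> hit
pos 5: A -> hit
pos 6: S -> hit
pos 7: A -> hit
pos 8: J -> fault, frames (S A J)
pos 9: S -> hit
pos 10: A -> hit
pos 11: J -> hit
pos 12: A -> hit
pos 13: S -> hit
pos 14: A -> hit
pos 15: S -> hit
pos 16: A -> hit
pos 17: S -> hit
pos 18: X -> fault, evict J, frames (A S X)
At position 18, page J is evicted.

J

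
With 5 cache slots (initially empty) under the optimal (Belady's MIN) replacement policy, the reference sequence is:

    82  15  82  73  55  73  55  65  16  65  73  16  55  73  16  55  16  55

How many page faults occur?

6

82: miss, frames (82)
15: miss, frames (82 15)
82: hit
73: miss, frames (82 15 73)
55: miss, frames (82 15 73 55)
73: hit
55: hit
65: miss, frames (82 15 73 55 65)
16: miss, evict 15, frames (82 73 55 65 16)
65: hit
73: hit
16: hit
55: hit
73: hit
16: hit
55: hit
16: hit
55: hit
Page faults: 6.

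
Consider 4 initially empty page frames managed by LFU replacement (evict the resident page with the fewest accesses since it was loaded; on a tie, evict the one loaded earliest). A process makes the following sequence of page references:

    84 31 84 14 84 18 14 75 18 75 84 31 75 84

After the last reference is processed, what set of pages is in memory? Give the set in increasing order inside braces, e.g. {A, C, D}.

{18, 31, 75, 84}

84: miss, frames (84)
31: miss, frames (84 31)
84: hit
14: miss, frames (84 31 14)
84: hit
18: miss, frames (84 31 14 18)
14: hit
75: miss, evict 31, frames (84 14 18 75)
18: hit
75: hit
84: hit
31: miss, evict 14, frames (84 18 75 31)
75: hit
84: hit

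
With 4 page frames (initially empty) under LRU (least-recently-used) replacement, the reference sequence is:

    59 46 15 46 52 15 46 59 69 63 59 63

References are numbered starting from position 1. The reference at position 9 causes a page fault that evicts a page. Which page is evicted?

52

pos 1: 59 → miss, frames {59}
pos 2: 46 → miss, frames {59,46}
pos 3: 15 → miss, frames {59,46,15}
pos 4: 46 → hit
pos 5: 52 → miss, frames {59,15,46,52}
pos 6: 15 → hit
pos 7: 46 → hit
pos 8: 59 → hit
pos 9: 69 → miss, evict 52, frames {15,46,59,69}
At position 9, page 52 is evicted.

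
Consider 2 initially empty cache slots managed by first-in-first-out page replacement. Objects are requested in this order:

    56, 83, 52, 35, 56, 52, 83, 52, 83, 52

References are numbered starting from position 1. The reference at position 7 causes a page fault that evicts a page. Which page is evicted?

56

pos 1: 56 → miss, frames (56)
pos 2: 83 → miss, frames (56 83)
pos 3: 52 → miss, evict 56, frames (83 52)
pos 4: 35 → miss, evict 83, frames (52 35)
pos 5: 56 → miss, evict 52, frames (35 56)
pos 6: 52 → miss, evict 35, frames (56 52)
pos 7: 83 → miss, evict 56, frames (52 83)
At position 7, page 56 is evicted.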